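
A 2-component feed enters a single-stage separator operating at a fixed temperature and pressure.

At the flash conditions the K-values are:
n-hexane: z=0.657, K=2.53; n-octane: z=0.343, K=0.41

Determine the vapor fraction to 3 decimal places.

Material balance + equilibrium reduce to Σ zᵢ(Kᵢ−1)/(1+ψ(Kᵢ−1)) = 0.
Feasibility: ΣzᵢKᵢ = 1.803, Σzᵢ/Kᵢ = 1.096 — both > 1, two phases present.
Newton iteration, ψ⁰ = 0.5:
  ψ = 0.500: g = 0.2825, g' = -0.734 → ψ = 0.885
  ψ = 0.885: g = 0.0036, g' = -0.800 → ψ = 0.889
Converged at ψ = 0.889.

ψ = 0.889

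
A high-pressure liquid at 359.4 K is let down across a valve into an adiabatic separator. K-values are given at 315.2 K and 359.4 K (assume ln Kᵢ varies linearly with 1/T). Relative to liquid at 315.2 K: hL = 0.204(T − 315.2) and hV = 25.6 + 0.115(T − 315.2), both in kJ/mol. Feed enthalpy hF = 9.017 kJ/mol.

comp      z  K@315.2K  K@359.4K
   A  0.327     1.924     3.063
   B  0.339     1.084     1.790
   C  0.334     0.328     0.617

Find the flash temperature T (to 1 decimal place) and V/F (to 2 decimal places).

T = 317.8 K, V/F = 0.33

Adiabatic flash: solve Rachford–Rice at each trial T, then check hF = ψ·hV(T) + (1−ψ)·hL(T).
  T = 315.2 K: K = (1.924, 1.084, 0.328), RR gives ψ = 0.259, H_out = 6.626 kJ/mol
  T = 359.4 K: K = (3.063, 1.790, 0.617), RR gives ψ = 1.000, H_out = 30.683 kJ/mol
  T = 337.3 K: K = (2.465, 1.416, 0.459), RR gives ψ = 0.817, H_out = 23.806 kJ/mol
  T = 326.2 K: K = (2.186, 1.244, 0.390), RR gives ψ = 0.552, H_out = 15.837 kJ/mol
  T = 320.7 K: K = (2.053, 1.163, 0.358), RR gives ψ = 0.413, H_out = 11.488 kJ/mol
  T = 317.9 K: K = (1.987, 1.122, 0.343), RR gives ψ = 0.337, H_out = 9.091 kJ/mol
  T = 316.5 K: K = (1.954, 1.102, 0.335), RR gives ψ = 0.297, H_out = 7.833 kJ/mol
Linear interpolation between T = 316.5 (H_out = 7.833) and T = 317.9 (H_out = 9.091) on hF = 9.017 gives T ≈ 317.8 K, at which ψ = 0.33.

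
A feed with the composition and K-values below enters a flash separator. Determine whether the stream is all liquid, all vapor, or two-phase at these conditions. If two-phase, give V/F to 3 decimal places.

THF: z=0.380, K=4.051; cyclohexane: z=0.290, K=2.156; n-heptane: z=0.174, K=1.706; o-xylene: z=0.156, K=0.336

ΣzᵢKᵢ = 2.514; Σzᵢ/Kᵢ = 0.795.
Since Σzᵢ/Kᵢ < 1 the mixture is above its dew point — single vapor phase.

all vapor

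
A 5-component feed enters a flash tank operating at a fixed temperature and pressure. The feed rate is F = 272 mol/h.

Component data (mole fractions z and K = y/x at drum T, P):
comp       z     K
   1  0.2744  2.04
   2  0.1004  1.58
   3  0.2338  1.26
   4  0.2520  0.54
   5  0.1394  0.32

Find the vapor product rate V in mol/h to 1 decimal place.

V = 130.9 mol/h

Rachford–Rice: g(ψ) = Σ zᵢ(Kᵢ−1)/(1+ψ(Kᵢ−1)) = 0.
Feasibility: ΣzᵢKᵢ = 1.1937, Σzᵢ/Kᵢ = 1.2859 — both > 1, two phases present.
Newton iteration, ψ⁰ = 0.5:
  ψ = 0.5000: g = -0.00749, g' = -0.3990 → ψ = 0.4812
  ψ = 0.4812: g = -0.00004, g' = -0.3953 → ψ = 0.4811
Converged at ψ = 0.4811.
Then V = ψ·F = 0.4811·272 = 130.9 mol/h and L = F − V = 141.1 mol/h.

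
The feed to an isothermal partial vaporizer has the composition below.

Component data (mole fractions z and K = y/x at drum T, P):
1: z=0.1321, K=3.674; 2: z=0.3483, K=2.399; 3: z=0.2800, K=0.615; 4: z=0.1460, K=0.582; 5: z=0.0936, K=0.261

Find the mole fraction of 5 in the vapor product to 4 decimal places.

Iterate (Newton) starting at ψ = 0.49:
  ψ = 0.4900: g = 0.12394, g' = -0.6459 → ψ = 0.6819
  ψ = 0.6819: g = 0.00353, g' = -0.6310 → ψ = 0.6875
Converged at ψ = 0.6875.
Compositions from xᵢ = zᵢ/(1+ψ(Kᵢ−1)), yᵢ = Kᵢxᵢ:
  1: x = 0.0465, y = 0.1710
  2: x = 0.1775, y = 0.4259
  3: x = 0.3808, y = 0.2342
  4: x = 0.2049, y = 0.1192
  5: x = 0.1903, y = 0.0497

y_5 = 0.0497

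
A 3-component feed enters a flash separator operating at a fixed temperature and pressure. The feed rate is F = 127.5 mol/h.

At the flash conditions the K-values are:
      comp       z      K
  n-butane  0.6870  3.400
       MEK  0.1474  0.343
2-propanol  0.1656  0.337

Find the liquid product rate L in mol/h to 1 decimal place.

L = 11.5 mol/h

Material balance + equilibrium reduce to Σ zᵢ(Kᵢ−1)/(1+V/F(Kᵢ−1)) = 0.
g(0) = ΣzᵢKᵢ − 1 = 1.4422 and g(1) = 1 − Σzᵢ/Kᵢ = -0.1232, so a root lies in (0, 1).
Newton–Raphson from V/F = 0.5:
  V/F = 0.5000: g = 0.44100, g' = -1.1216 → V/F = 0.8932
  V/F = 0.8932: g = 0.02087, g' = -1.2108 → V/F = 0.9104
  V/F = 0.9104: g = -0.00031, g' = -1.2474 → V/F = 0.9102
Converged at V/F = 0.9102.
Then V = V/F·F = 0.9102·127.5 = 116.0 mol/h and L = F − V = 11.5 mol/h.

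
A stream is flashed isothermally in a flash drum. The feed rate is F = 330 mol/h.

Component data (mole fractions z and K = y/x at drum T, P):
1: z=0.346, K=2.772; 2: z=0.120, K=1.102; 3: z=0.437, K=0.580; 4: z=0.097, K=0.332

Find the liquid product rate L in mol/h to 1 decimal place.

L = 160.5 mol/h

Rachford–Rice: g(β) = Σ zᵢ(Kᵢ−1)/(1+β(Kᵢ−1)) = 0.
Feasibility: ΣzᵢKᵢ = 1.377, Σzᵢ/Kᵢ = 1.279 — both > 1, two phases present.
Newton–Raphson from β = 0.5:
  β = 0.500: g = 0.0071, g' = -0.528 → β = 0.513
  β = 0.513: g = 0.0000, g' = -0.525 → β = 0.514
Converged at β = 0.514.
Then V = β·F = 0.5135·330 = 169.5 mol/h and L = F − V = 160.5 mol/h.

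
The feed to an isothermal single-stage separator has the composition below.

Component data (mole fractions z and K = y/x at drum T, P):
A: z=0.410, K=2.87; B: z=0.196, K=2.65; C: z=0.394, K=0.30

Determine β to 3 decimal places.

Newton iteration, β⁰ = 0.5:
  β = 0.500: g = 0.1491, g' = -1.000 → β = 0.649
  β = 0.649: g = -0.0030, g' = -1.065 → β = 0.646
Converged at β = 0.646.

β = 0.646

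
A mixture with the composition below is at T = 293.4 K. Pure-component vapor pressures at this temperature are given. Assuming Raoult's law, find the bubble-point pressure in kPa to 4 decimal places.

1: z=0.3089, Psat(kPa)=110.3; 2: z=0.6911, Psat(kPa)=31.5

At the bubble point ψ → 0, so ΣzᵢKᵢ = 1 with Kᵢ = Pᵢˢᵃᵗ/P ⇒ P = ΣzᵢPᵢˢᵃᵗ.
P = 0.3089·110.3 + 0.6911·31.5 = 55.8413 kPa

Pbub = 55.8413 kPa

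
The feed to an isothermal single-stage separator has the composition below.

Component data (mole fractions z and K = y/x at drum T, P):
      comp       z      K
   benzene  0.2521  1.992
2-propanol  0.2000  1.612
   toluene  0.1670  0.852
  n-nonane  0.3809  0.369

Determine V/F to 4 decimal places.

V/F = 0.2397

Rachford–Rice: g(V/F) = Σ zᵢ(Kᵢ−1)/(1+V/F(Kᵢ−1)) = 0.
g(0) = ΣzᵢKᵢ − 1 = 0.1074 and g(1) = 1 − Σzᵢ/Kᵢ = -0.4789, so a root lies in (0, 1).
Iterate (Newton) starting at V/F = 0.48:
  V/F = 0.4800: g = -0.10736, g' = -0.4749 → V/F = 0.2539
  V/F = 0.2539: g = -0.00619, g' = -0.4334 → V/F = 0.2397
Converged at V/F = 0.2397.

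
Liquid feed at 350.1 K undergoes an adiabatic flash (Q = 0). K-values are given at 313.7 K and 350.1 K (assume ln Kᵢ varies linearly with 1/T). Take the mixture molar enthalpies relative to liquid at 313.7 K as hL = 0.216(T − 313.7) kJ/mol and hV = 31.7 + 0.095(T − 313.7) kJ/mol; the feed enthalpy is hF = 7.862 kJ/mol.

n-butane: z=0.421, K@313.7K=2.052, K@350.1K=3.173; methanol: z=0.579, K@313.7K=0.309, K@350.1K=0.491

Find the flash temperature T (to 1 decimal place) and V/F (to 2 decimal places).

Adiabatic flash: solve Rachford–Rice at each trial T, then check hF = ψ·hV(T) + (1−ψ)·hL(T).
  T = 313.7 K: K = (2.052, 0.309), RR gives ψ = 0.059, H_out = 1.867 kJ/mol
  T = 350.1 K: K = (3.173, 0.491), RR gives ψ = 0.561, H_out = 23.166 kJ/mol
  T = 331.9 K: K = (2.582, 0.394), RR gives ψ = 0.329, H_out = 13.647 kJ/mol
  T = 322.8 K: K = (2.309, 0.350), RR gives ψ = 0.206, H_out = 8.264 kJ/mol
  T = 318.2 K: K = (2.177, 0.329), RR gives ψ = 0.136, H_out = 5.200 kJ/mol
  T = 320.5 K: K = (2.243, 0.340), RR gives ψ = 0.172, H_out = 6.769 kJ/mol
Linear interpolation between T = 320.5 (H_out = 6.769) and T = 322.8 (H_out = 8.264) on hF = 7.862 gives T ≈ 322.2 K, at which ψ = 0.20.

T = 322.2 K, V/F = 0.20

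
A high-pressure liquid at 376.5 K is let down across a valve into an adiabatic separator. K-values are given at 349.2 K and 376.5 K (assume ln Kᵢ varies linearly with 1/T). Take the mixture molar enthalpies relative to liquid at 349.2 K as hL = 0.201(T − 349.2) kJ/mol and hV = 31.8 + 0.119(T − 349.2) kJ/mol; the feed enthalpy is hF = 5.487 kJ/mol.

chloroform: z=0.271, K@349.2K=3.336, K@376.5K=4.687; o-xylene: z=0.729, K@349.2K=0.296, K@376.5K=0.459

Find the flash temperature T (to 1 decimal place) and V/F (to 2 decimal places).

Adiabatic flash: solve Rachford–Rice at each trial T, then check hF = ψ·hV(T) + (1−ψ)·hL(T).
  T = 349.2 K: K = (3.336, 0.296), RR gives ψ = 0.073, H_out = 2.317 kJ/mol
  T = 376.5 K: K = (4.687, 0.459), RR gives ψ = 0.303, H_out = 14.450 kJ/mol
  T = 362.9 K: K = (3.982, 0.372), RR gives ψ = 0.187, H_out = 8.491 kJ/mol
  T = 356.0 K: K = (3.649, 0.332), RR gives ψ = 0.131, H_out = 5.447 kJ/mol
  T = 359.4 K: K = (3.811, 0.351), RR gives ψ = 0.159, H_out = 6.958 kJ/mol
  T = 357.7 K: K = (3.729, 0.342), RR gives ψ = 0.145, H_out = 6.206 kJ/mol
Linear interpolation between T = 356.0 (H_out = 5.447) and T = 357.7 (H_out = 6.206) on hF = 5.487 gives T ≈ 356.1 K, at which ψ = 0.13.

T = 356.1 K, V/F = 0.13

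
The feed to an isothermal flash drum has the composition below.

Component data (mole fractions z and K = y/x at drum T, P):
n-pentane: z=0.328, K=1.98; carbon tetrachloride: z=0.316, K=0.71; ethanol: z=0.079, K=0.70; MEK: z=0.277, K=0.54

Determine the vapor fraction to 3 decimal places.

ψ = 0.218

Material balance + equilibrium reduce to Σ zᵢ(Kᵢ−1)/(1+ψ(Kᵢ−1)) = 0.
Check two-phase: ΣzᵢKᵢ = 1.079 > 1 and Σzᵢ/Kᵢ = 1.237 > 1, so g(0) = 0.079 > 0 and g(1) = -0.237 < 0.
Newton–Raphson from ψ = 0.62:
  ψ = 0.620: g = -0.1192, g' = -0.287 → ψ = 0.205
  ψ = 0.205: g = 0.0044, g' = -0.328 → ψ = 0.218
Converged at ψ = 0.218.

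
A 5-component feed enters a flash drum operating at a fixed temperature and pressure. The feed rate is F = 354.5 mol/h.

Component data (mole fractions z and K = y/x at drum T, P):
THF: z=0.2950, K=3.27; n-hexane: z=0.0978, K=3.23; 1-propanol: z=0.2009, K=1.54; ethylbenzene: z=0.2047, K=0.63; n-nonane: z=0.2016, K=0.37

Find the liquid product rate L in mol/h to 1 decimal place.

Material balance + equilibrium reduce to Σ zᵢ(Kᵢ−1)/(1+β(Kᵢ−1)) = 0.
Feasibility: ΣzᵢKᵢ = 1.7935, Σzᵢ/Kᵢ = 1.1207 — both > 1, two phases present.
Newton iteration, β⁰ = 0.5:
  β = 0.5000: g = 0.22385, g' = -0.6912 → β = 0.8238
  β = 0.8238: g = 0.01227, g' = -0.6769 → β = 0.8420
  β = 0.8420: g = -0.00010, g' = -0.6878 → β = 0.8418
Converged at β = 0.8418.
Then V = β·F = 0.8418·354.5 = 298.4 mol/h and L = F − V = 56.1 mol/h.

L = 56.1 mol/h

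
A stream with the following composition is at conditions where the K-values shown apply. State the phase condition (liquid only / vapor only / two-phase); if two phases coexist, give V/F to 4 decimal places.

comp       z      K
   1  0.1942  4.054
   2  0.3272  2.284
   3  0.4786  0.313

two-phase, V/F = 0.4898

ΣzᵢKᵢ = 1.6844; Σzᵢ/Kᵢ = 1.7202.
Both exceed 1, so a two-phase solution exists.
Let ψ = V/F and solve Σ zᵢ(Kᵢ−1)/(1+ψ(Kᵢ−1)) = 0.
Iterate (Newton) starting at ψ = 0.5:
  ψ = 0.5000: g = -0.01027, g' = -1.0078 → ψ = 0.4898
Converged at ψ = 0.4898.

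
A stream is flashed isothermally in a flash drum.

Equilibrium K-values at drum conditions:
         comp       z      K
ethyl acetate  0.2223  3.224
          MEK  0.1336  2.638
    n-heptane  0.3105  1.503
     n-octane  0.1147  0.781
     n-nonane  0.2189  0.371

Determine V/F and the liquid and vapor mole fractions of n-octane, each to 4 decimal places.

Rachford–Rice: g(V/F) = Σ zᵢ(Kᵢ−1)/(1+V/F(Kᵢ−1)) = 0.
Feasibility: ΣzᵢKᵢ = 1.7066, Σzᵢ/Kᵢ = 1.0631 — both > 1, two phases present.
Iterate (Newton) starting at V/F = 0.42:
  V/F = 0.4200: g = 0.29942, g' = -0.6399 → V/F = 0.8879
  V/F = 0.8879: g = 0.02028, g' = -0.6741 → V/F = 0.9180
  V/F = 0.9180: g = -0.00047, g' = -0.7064 → V/F = 0.9173
Converged at V/F = 0.9173.
Compositions from xᵢ = zᵢ/(1+V/F(Kᵢ−1)), yᵢ = Kᵢxᵢ:
  ethyl acetate: x = 0.0731, y = 0.2357
  MEK: x = 0.0534, y = 0.1408
  n-heptane: x = 0.2125, y = 0.3193
  n-octane: x = 0.1435, y = 0.1121
  n-nonane: x = 0.5175, y = 0.1920

V/F = 0.9173, x_n-octane = 0.1435, y_n-octane = 0.1121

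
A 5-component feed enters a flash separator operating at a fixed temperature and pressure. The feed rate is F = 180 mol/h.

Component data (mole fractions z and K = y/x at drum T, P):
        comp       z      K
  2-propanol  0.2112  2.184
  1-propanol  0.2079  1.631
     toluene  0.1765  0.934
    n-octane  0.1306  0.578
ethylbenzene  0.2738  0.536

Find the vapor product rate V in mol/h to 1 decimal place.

V = 95.6 mol/h

Material balance + equilibrium reduce to Σ zᵢ(Kᵢ−1)/(1+V/F(Kᵢ−1)) = 0.
Check two-phase: ΣzᵢKᵢ = 1.1874 > 1 and Σzᵢ/Kᵢ = 1.1499 > 1, so g(0) = 0.1874 > 0 and g(1) = -0.1499 < 0.
Newton iteration, V/F⁰ = 0.53:
  V/F = 0.5300: g = 0.00042, g' = -0.3013 → V/F = 0.5314
Converged at V/F = 0.5314.
Then V = V/F·F = 0.5314·180 = 95.6 mol/h and L = F − V = 84.4 mol/h.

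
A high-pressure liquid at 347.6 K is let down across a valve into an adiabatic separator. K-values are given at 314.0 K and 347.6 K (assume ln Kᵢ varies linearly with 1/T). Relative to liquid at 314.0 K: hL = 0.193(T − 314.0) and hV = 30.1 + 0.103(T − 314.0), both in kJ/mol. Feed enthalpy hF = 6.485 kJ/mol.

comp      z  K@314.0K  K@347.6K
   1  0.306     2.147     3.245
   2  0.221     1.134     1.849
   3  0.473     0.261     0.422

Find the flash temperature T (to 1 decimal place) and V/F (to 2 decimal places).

T = 320.4 K, V/F = 0.18

Adiabatic flash: solve Rachford–Rice at each trial T, then check hF = ψ·hV(T) + (1−ψ)·hL(T).
  T = 314.0 K: K = (2.147, 1.134, 0.261), RR gives ψ = 0.048, H_out = 1.430 kJ/mol
  T = 347.6 K: K = (3.245, 1.849, 0.422), RR gives ψ = 0.598, H_out = 22.673 kJ/mol
  T = 330.8 K: K = (2.667, 1.466, 0.336), RR gives ψ = 0.352, H_out = 13.309 kJ/mol
  T = 322.4 K: K = (2.400, 1.294, 0.297), RR gives ψ = 0.213, H_out = 7.873 kJ/mol
  T = 318.2 K: K = (2.272, 1.212, 0.279), RR gives ψ = 0.135, H_out = 4.811 kJ/mol
  T = 320.3 K: K = (2.335, 1.253, 0.288), RR gives ψ = 0.175, H_out = 6.377 kJ/mol
  T = 321.4 K: K = (2.369, 1.274, 0.293), RR gives ψ = 0.195, H_out = 7.169 kJ/mol
Linear interpolation between T = 320.3 (H_out = 6.377) and T = 321.4 (H_out = 7.169) on hF = 6.485 gives T ≈ 320.4 K, at which ψ = 0.18.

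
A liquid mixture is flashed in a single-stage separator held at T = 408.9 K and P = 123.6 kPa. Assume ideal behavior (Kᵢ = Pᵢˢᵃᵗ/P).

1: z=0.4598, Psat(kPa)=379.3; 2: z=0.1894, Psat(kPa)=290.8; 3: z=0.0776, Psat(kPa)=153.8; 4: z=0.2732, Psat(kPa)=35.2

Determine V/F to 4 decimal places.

Raoult's law: Kᵢ = Pᵢˢᵃᵗ/P = Pᵢˢᵃᵗ/123.6.
  K_1 = 379.3/123.6 = 3.068770, K_2 = 290.8/123.6 = 2.352751, K_3 = 153.8/123.6 = 1.244337, K_4 = 35.2/123.6 = 0.284790
Material balance + equilibrium reduce to Σ zᵢ(Kᵢ−1)/(1+V/F(Kᵢ−1)) = 0.
g(0) = ΣzᵢKᵢ − 1 = 1.0310 and g(1) = 1 − Σzᵢ/Kᵢ = -0.2520, so a root lies in (0, 1).
Newton iteration, V/F⁰ = 0.5:
  V/F = 0.5000: g = 0.33314, g' = -0.9411 → V/F = 0.8540
  V/F = 0.8540: g = -0.02363, g' = -1.2573 → V/F = 0.8352
  V/F = 0.8352: g = -0.00049, g' = -1.2060 → V/F = 0.8348
Converged at V/F = 0.8348.

V/F = 0.8348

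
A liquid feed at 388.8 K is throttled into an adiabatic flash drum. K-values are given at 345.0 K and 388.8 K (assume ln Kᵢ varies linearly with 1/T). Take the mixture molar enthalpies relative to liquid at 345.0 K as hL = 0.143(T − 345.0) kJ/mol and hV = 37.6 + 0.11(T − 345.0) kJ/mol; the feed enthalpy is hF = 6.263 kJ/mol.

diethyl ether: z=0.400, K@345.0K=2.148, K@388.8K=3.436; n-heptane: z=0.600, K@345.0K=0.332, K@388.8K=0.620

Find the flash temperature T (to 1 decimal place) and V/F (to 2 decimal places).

Adiabatic flash: solve Rachford–Rice at each trial T, then check hF = ψ·hV(T) + (1−ψ)·hL(T).
  T = 345.0 K: K = (2.148, 0.332), RR gives ψ = 0.076, H_out = 2.863 kJ/mol
  T = 388.8 K: K = (3.436, 0.620), RR gives ψ = 0.806, H_out = 35.416 kJ/mol
  T = 366.9 K: K = (2.755, 0.462), RR gives ψ = 0.402, H_out = 17.954 kJ/mol
  T = 355.9 K: K = (2.441, 0.393), RR gives ψ = 0.243, H_out = 10.607 kJ/mol
  T = 350.4 K: K = (2.291, 0.362), RR gives ψ = 0.162, H_out = 6.822 kJ/mol
  T = 347.7 K: K = (2.219, 0.347), RR gives ψ = 0.120, H_out = 4.882 kJ/mol
  T = 349.0 K: K = (2.253, 0.354), RR gives ψ = 0.140, H_out = 5.825 kJ/mol
Linear interpolation between T = 349.0 (H_out = 5.825) and T = 350.4 (H_out = 6.822) on hF = 6.263 gives T ≈ 349.6 K, at which ψ = 0.15.

T = 349.6 K, V/F = 0.15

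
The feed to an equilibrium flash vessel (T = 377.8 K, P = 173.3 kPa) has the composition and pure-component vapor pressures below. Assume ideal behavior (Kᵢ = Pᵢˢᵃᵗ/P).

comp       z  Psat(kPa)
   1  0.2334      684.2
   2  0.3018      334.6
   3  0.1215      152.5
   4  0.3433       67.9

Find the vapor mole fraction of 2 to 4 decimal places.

y_2 = 0.3486

Raoult's law: Kᵢ = Pᵢˢᵃᵗ/P = Pᵢˢᵃᵗ/173.3.
  K_1 = 684.2/173.3 = 3.948067, K_2 = 334.6/173.3 = 1.930756, K_3 = 152.5/173.3 = 0.879977, K_4 = 67.9/173.3 = 0.391806
Rachford–Rice: g(ψ) = Σ zᵢ(Kᵢ−1)/(1+ψ(Kᵢ−1)) = 0.
Feasibility: ΣzᵢKᵢ = 1.7456, Σzᵢ/Kᵢ = 1.2297 — both > 1, two phases present.
Newton–Raphson from ψ = 0.5:
  ψ = 0.5000: g = 0.15427, g' = -0.7174 → ψ = 0.7150
  ψ = 0.7150: g = 0.00462, g' = -0.7040 → ψ = 0.7216
Converged at ψ = 0.7216.
Compositions from xᵢ = zᵢ/(1+ψ(Kᵢ−1)), yᵢ = Kᵢxᵢ:
  1: x = 0.0746, y = 0.2947
  2: x = 0.1805, y = 0.3486
  3: x = 0.1330, y = 0.1171
  4: x = 0.6118, y = 0.2397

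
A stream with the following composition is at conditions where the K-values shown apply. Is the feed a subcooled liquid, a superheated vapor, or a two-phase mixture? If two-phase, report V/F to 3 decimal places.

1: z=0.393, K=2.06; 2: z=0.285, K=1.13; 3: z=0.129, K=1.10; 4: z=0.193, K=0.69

ΣzᵢKᵢ = 1.407; Σzᵢ/Kᵢ = 0.840.
Since Σzᵢ/Kᵢ < 1 the mixture is above its dew point — single vapor phase.

superheated vapor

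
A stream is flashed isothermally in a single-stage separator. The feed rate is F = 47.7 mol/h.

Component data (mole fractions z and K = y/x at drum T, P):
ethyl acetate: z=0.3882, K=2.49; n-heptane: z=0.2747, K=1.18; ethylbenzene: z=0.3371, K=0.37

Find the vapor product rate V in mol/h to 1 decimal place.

Iterate (Newton) starting at β = 0.5:
  β = 0.5000: g = 0.06680, g' = -0.5757 → β = 0.6160
  β = 0.6160: g = -0.00098, g' = -0.5989 → β = 0.6144
Converged at β = 0.6144.
Then V = β·F = 0.6144·47.7 = 29.3 mol/h and L = F − V = 18.4 mol/h.

V = 29.3 mol/h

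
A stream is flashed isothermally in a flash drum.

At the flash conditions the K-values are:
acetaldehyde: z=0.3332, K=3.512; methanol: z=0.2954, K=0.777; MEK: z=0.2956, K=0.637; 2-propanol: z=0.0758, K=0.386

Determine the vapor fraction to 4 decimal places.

Newton iteration, ψ⁰ = 0.5:
  ψ = 0.5000: g = 0.09861, g' = -0.5494 → ψ = 0.6795
  ψ = 0.6795: g = 0.00927, g' = -0.4601 → ψ = 0.6997
  ψ = 0.6997: g = 0.00005, g' = -0.4549 → ψ = 0.6998
Converged at ψ = 0.6998.

ψ = 0.6998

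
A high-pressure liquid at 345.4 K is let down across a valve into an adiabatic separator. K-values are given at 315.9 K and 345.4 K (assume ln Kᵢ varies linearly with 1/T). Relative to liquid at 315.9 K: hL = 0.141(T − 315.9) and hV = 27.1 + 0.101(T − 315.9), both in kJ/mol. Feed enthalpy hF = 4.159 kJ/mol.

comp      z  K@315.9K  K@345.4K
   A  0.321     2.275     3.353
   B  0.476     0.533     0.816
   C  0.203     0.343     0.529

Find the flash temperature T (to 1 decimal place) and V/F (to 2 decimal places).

T = 318.6 K, V/F = 0.14

Adiabatic flash: solve Rachford–Rice at each trial T, then check hF = ψ·hV(T) + (1−ψ)·hL(T).
  T = 315.9 K: K = (2.275, 0.533, 0.343), RR gives ψ = 0.080, H_out = 2.155 kJ/mol
  T = 345.4 K: K = (3.353, 0.816, 0.529), RR gives ψ = 0.817, H_out = 25.333 kJ/mol
  T = 330.6 K: K = (2.784, 0.665, 0.430), RR gives ψ = 0.401, H_out = 12.692 kJ/mol
  T = 323.2 K: K = (2.521, 0.597, 0.385), RR gives ψ = 0.237, H_out = 7.393 kJ/mol
  T = 319.5 K: K = (2.394, 0.564, 0.363), RR gives ψ = 0.158, H_out = 4.770 kJ/mol
  T = 317.7 K: K = (2.334, 0.548, 0.353), RR gives ψ = 0.119, H_out = 3.474 kJ/mol
  T = 318.6 K: K = (2.364, 0.556, 0.358), RR gives ψ = 0.139, H_out = 4.124 kJ/mol
Linear interpolation between T = 318.6 (H_out = 4.124) and T = 319.5 (H_out = 4.770) on hF = 4.159 gives T ≈ 318.6 K, at which ψ = 0.14.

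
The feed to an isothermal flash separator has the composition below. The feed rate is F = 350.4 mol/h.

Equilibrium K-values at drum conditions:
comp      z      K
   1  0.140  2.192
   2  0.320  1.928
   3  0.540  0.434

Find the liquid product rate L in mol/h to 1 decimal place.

L = 253.9 mol/h

Let ψ = V/F and solve Σ zᵢ(Kᵢ−1)/(1+ψ(Kᵢ−1)) = 0.
g(0) = ΣzᵢKᵢ − 1 = 0.158 and g(1) = 1 − Σzᵢ/Kᵢ = -0.474, so a root lies in (0, 1).
Newton iteration, ψ⁰ = 0.63:
  ψ = 0.630: g = -0.1923, g' = -0.592 → ψ = 0.305
  ψ = 0.305: g = -0.0158, g' = -0.527 → ψ = 0.275
  ψ = 0.275: g = 0.0000, g' = -0.530 → ψ = 0.276
Converged at ψ = 0.276.
Then V = ψ·F = 0.2755·350.4 = 96.5 mol/h and L = F − V = 253.9 mol/h.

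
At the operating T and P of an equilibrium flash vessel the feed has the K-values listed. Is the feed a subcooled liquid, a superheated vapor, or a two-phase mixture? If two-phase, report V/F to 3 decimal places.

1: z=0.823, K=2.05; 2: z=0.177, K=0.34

superheated vapor

ΣzᵢKᵢ = 1.747; Σzᵢ/Kᵢ = 0.922.
Since Σzᵢ/Kᵢ < 1 the mixture is above its dew point — single vapor phase.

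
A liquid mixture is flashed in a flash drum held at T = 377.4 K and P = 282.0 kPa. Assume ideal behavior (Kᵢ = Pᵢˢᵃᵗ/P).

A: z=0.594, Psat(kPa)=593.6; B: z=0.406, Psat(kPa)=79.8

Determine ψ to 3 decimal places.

Raoult's law: Kᵢ = Pᵢˢᵃᵗ/P = Pᵢˢᵃᵗ/282.0.
  K_A = 593.6/282.0 = 2.10496, K_B = 79.8/282.0 = 0.28298
Newton iteration, ψ⁰ = 0.5:
  ψ = 0.500: g = -0.0310, g' = -0.808 → ψ = 0.462
  ψ = 0.462: g = -0.0005, g' = -0.784 → ψ = 0.461
Converged at ψ = 0.461.

ψ = 0.461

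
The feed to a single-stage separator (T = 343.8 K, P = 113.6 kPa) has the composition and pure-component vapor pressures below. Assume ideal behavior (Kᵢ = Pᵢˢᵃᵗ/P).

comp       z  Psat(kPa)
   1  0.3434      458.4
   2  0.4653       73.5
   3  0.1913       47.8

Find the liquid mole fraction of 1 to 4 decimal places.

Raoult's law: Kᵢ = Pᵢˢᵃᵗ/P = Pᵢˢᵃᵗ/113.6.
  K_1 = 458.4/113.6 = 4.035211, K_2 = 73.5/113.6 = 0.647007, K_3 = 47.8/113.6 = 0.420775
Material balance + equilibrium reduce to Σ zᵢ(Kᵢ−1)/(1+ψ(Kᵢ−1)) = 0.
Feasibility: ΣzᵢKᵢ = 1.7672, Σzᵢ/Kᵢ = 1.2589 — both > 1, two phases present.
Newton–Raphson from ψ = 0.5:
  ψ = 0.5000: g = 0.05857, g' = -0.7118 → ψ = 0.5823
  ψ = 0.5823: g = 0.00270, g' = -0.6511 → ψ = 0.5864
Converged at ψ = 0.5864.
Compositions from xᵢ = zᵢ/(1+ψ(Kᵢ−1)), yᵢ = Kᵢxᵢ:
  1: x = 0.1235, y = 0.4985
  2: x = 0.5868, y = 0.3796
  3: x = 0.2897, y = 0.1219

x_1 = 0.1235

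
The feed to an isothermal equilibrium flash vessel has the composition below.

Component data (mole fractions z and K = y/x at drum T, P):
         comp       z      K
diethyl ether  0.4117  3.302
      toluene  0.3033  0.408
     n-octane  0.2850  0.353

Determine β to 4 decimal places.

β = 0.4095

Newton iteration, β⁰ = 0.5:
  β = 0.5000: g = -0.08702, g' = -0.9467 → β = 0.4081
  β = 0.4081: g = 0.00138, g' = -0.9851 → β = 0.4095
Converged at β = 0.4095.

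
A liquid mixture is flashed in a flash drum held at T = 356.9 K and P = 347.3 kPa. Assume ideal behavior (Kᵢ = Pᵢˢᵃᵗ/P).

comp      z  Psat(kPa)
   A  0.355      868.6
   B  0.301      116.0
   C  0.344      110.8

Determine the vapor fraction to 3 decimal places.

Raoult's law: Kᵢ = Pᵢˢᵃᵗ/P = Pᵢˢᵃᵗ/347.3.
  K_A = 868.6/347.3 = 2.50101, K_B = 116.0/347.3 = 0.33401, K_C = 110.8/347.3 = 0.31903
Iterate (Newton) starting at ψ = 0.65:
  ψ = 0.650: g = -0.5041, g' = -1.134 → ψ = 0.205
  ψ = 0.205: g = -0.0972, g' = -0.862 → ψ = 0.093
  ψ = 0.093: g = 0.0042, g' = -0.950 → ψ = 0.097
Converged at ψ = 0.097.

ψ = 0.097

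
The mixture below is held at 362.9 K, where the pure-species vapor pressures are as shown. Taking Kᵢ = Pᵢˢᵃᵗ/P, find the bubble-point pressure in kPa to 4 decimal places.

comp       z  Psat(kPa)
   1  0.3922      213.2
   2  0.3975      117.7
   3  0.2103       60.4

Pbub = 143.1049 kPa

At the bubble point ψ → 0, so ΣzᵢKᵢ = 1 with Kᵢ = Pᵢˢᵃᵗ/P ⇒ P = ΣzᵢPᵢˢᵃᵗ.
P = 0.3922·213.2 + 0.3975·117.7 + 0.2103·60.4 = 143.1049 kPa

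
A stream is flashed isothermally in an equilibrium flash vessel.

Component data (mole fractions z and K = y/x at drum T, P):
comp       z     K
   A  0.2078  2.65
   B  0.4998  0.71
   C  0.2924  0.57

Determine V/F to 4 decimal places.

V/F = 0.1270

Rachford–Rice: g(V/F) = Σ zᵢ(Kᵢ−1)/(1+V/F(Kᵢ−1)) = 0.
Check two-phase: ΣzᵢKᵢ = 1.0722 > 1 and Σzᵢ/Kᵢ = 1.2953 > 1, so g(0) = 0.0722 > 0 and g(1) = -0.2953 < 0.
Newton iteration, V/F⁰ = 0.4:
  V/F = 0.4000: g = -0.10926, g' = -0.3380 → V/F = 0.0767
  V/F = 0.0767: g = 0.02610, g' = -0.5476 → V/F = 0.1244
  V/F = 0.1244: g = 0.00130, g' = -0.4951 → V/F = 0.1270
Converged at V/F = 0.1270.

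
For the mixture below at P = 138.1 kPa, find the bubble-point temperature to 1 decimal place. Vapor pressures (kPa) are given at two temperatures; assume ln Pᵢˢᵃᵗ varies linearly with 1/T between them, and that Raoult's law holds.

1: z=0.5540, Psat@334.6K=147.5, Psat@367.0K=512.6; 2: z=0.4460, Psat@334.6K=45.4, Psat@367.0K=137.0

T = 342.1 K

Bubble-point temperature: ΣzᵢPᵢˢᵃᵗ(T) = P. Interpolate ln Pᵢˢᵃᵗ = aᵢ + bᵢ/T.
  T = 334.6 K: ΣzᵢPᵢˢᵃᵗ = 101.96 kPa
  T = 367.0 K: ΣzᵢPᵢˢᵃᵗ = 345.08 kPa
  T = 350.8 K: ΣzᵢPᵢˢᵃᵗ = 192.86 kPa
  T = 342.7 K: ΣzᵢPᵢˢᵃᵗ = 141.28 kPa
  T = 338.6 K: ΣzᵢPᵢˢᵃᵗ = 120.01 kPa
  T = 340.6 K: ΣzᵢPᵢˢᵃᵗ = 130.01 kPa
Interpolating between 340.6 K and 342.7 K gives T ≈ 342.1 K.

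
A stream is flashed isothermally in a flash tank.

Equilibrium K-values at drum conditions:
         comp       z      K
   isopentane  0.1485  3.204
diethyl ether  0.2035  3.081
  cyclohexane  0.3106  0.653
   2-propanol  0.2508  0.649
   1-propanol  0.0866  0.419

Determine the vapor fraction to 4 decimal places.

Newton iteration, ψ⁰ = 0.5:
  ψ = 0.5000: g = 0.05516, g' = -0.5332 → ψ = 0.6034
  ψ = 0.6034: g = 0.00271, g' = -0.4850 → ψ = 0.6090
  ψ = 0.6090: g = 0.00001, g' = -0.4830 → ψ = 0.6091
Converged at ψ = 0.6091.

ψ = 0.6091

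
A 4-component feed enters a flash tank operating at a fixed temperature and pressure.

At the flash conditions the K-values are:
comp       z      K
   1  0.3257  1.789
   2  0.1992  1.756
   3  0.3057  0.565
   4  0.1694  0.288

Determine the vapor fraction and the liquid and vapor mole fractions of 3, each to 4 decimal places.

ψ = 0.3569, x_3 = 0.3619, y_3 = 0.2045

Newton–Raphson from ψ = 0.5:
  ψ = 0.5000: g = -0.06366, g' = -0.4658 → ψ = 0.3633
  ψ = 0.3633: g = -0.00277, g' = -0.4304 → ψ = 0.3569
Converged at ψ = 0.3569.
Compositions from xᵢ = zᵢ/(1+ψ(Kᵢ−1)), yᵢ = Kᵢxᵢ:
  1: x = 0.2541, y = 0.4547
  2: x = 0.1569, y = 0.2755
  3: x = 0.3619, y = 0.2045
  4: x = 0.2271, y = 0.0654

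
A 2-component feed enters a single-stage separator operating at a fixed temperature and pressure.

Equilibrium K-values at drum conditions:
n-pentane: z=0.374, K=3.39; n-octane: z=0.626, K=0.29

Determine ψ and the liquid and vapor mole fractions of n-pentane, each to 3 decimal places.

ψ = 0.265, x_n-pentane = 0.229, y_n-pentane = 0.776

Material balance + equilibrium reduce to Σ zᵢ(Kᵢ−1)/(1+ψ(Kᵢ−1)) = 0.
g(0) = ΣzᵢKᵢ − 1 = 0.449 and g(1) = 1 − Σzᵢ/Kᵢ = -1.269, so a root lies in (0, 1).
Iterate (Newton) starting at ψ = 0.41:
  ψ = 0.410: g = -0.1755, g' = -1.173 → ψ = 0.260
  ψ = 0.260: g = 0.0057, g' = -1.287 → ψ = 0.265
Converged at ψ = 0.265.
Compositions from xᵢ = zᵢ/(1+ψ(Kᵢ−1)), yᵢ = Kᵢxᵢ:
  n-pentane: x = 0.229, y = 0.776
  n-octane: x = 0.771, y = 0.224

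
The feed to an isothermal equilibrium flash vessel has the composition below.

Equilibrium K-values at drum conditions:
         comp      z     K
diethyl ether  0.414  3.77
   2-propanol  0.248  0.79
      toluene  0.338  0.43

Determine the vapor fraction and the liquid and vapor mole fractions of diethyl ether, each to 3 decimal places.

Material balance + equilibrium reduce to Σ zᵢ(Kᵢ−1)/(1+ψ(Kᵢ−1)) = 0.
Check two-phase: ΣzᵢKᵢ = 1.902 > 1 and Σzᵢ/Kᵢ = 1.210 > 1, so g(0) = 0.902 > 0 and g(1) = -0.210 < 0.
Newton iteration, ψ⁰ = 0.53:
  ψ = 0.530: g = 0.1300, g' = -0.761 → ψ = 0.701
  ψ = 0.701: g = 0.0080, g' = -0.687 → ψ = 0.712
Converged at ψ = 0.712.
Compositions from xᵢ = zᵢ/(1+ψ(Kᵢ−1)), yᵢ = Kᵢxᵢ:
  diethyl ether: x = 0.139, y = 0.525
  2-propanol: x = 0.292, y = 0.230
  toluene: x = 0.569, y = 0.245

ψ = 0.712, x_diethyl ether = 0.139, y_diethyl ether = 0.525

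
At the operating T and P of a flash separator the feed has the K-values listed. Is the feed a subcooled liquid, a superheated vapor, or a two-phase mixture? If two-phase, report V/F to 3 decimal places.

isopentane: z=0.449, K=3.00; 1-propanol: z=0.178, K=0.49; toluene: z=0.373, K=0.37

two-phase, V/F = 0.481

ΣzᵢKᵢ = 1.572; Σzᵢ/Kᵢ = 1.521.
Both exceed 1, so a two-phase solution exists.
Rachford–Rice: g(ψ) = Σ zᵢ(Kᵢ−1)/(1+ψ(Kᵢ−1)) = 0.
Newton iteration, ψ⁰ = 0.59:
  ψ = 0.590: g = -0.0919, g' = -0.848 → ψ = 0.482
  ψ = 0.482: g = -0.0002, g' = -0.852 → ψ = 0.481
Converged at ψ = 0.481.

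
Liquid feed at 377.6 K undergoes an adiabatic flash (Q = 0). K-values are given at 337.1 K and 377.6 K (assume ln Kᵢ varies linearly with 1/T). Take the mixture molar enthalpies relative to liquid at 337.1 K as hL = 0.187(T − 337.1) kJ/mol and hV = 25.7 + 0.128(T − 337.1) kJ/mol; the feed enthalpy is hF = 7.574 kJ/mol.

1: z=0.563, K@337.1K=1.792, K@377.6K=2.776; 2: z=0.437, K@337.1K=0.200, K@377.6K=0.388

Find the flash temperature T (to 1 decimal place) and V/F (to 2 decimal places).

T = 343.2 K, V/F = 0.25

Adiabatic flash: solve Rachford–Rice at each trial T, then check hF = ψ·hV(T) + (1−ψ)·hL(T).
  T = 337.1 K: K = (1.792, 0.200), RR gives ψ = 0.152, H_out = 3.906 kJ/mol
  T = 377.6 K: K = (2.776, 0.388), RR gives ψ = 0.674, H_out = 23.282 kJ/mol
  T = 357.4 K: K = (2.259, 0.284), RR gives ψ = 0.439, H_out = 14.563 kJ/mol
  T = 347.2 K: K = (2.018, 0.239), RR gives ψ = 0.311, H_out = 9.692 kJ/mol
  T = 342.1 K: K = (1.902, 0.219), RR gives ψ = 0.236, H_out = 6.940 kJ/mol
  T = 344.6 K: K = (1.958, 0.229), RR gives ψ = 0.274, H_out = 8.325 kJ/mol
  T = 343.4 K: K = (1.931, 0.224), RR gives ψ = 0.256, H_out = 7.669 kJ/mol
Linear interpolation between T = 342.1 (H_out = 6.940) and T = 343.4 (H_out = 7.669) on hF = 7.574 gives T ≈ 343.2 K, at which ψ = 0.25.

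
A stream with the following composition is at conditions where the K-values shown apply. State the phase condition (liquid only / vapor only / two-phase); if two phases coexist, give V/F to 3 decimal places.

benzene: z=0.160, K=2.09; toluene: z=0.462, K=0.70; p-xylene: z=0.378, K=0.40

liquid only

ΣzᵢKᵢ = 0.809; Σzᵢ/Kᵢ = 1.682.
Since ΣzᵢKᵢ < 1 the mixture is below its bubble point — single liquid phase.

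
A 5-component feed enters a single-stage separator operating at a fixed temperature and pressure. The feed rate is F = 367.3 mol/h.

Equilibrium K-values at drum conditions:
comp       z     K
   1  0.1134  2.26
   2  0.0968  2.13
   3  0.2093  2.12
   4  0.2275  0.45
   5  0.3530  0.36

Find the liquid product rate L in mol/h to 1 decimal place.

Material balance + equilibrium reduce to Σ zᵢ(Kᵢ−1)/(1+V/F(Kᵢ−1)) = 0.
Check two-phase: ΣzᵢKᵢ = 1.1356 > 1 and Σzᵢ/Kᵢ = 1.6805 > 1, so g(0) = 0.1356 > 0 and g(1) = -0.6805 < 0.
Iterate (Newton) starting at V/F = 0.69:
  V/F = 0.6900: g = -0.33611, g' = -0.8165 → V/F = 0.2784
  V/F = 0.2784: g = -0.05494, g' = -0.6328 → V/F = 0.1915
  V/F = 0.1915: g = 0.00069, g' = -0.6521 → V/F = 0.1926
Converged at V/F = 0.1926.
Then V = V/F·F = 0.1926·367.3 = 70.7 mol/h and L = F − V = 296.6 mol/h.

L = 296.6 mol/h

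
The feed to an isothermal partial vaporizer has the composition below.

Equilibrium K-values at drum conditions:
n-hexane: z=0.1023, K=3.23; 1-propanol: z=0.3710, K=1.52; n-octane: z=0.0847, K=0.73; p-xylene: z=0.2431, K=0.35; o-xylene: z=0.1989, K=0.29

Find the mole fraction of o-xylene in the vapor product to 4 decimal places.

y_o-xylene = 0.0640

Rachford–Rice: g(V/F) = Σ zᵢ(Kᵢ−1)/(1+V/F(Kᵢ−1)) = 0.
Check two-phase: ΣzᵢKᵢ = 1.0989 > 1 and Σzᵢ/Kᵢ = 1.7722 > 1, so g(0) = 0.0989 > 0 and g(1) = -0.7722 < 0.
Newton iteration, V/F⁰ = 0.5:
  V/F = 0.5000: g = -0.21851, g' = -0.6516 → V/F = 0.1647
  V/F = 0.1647: g = -0.01624, g' = -0.6214 → V/F = 0.1385
  V/F = 0.1385: g = 0.00021, g' = -0.6383 → V/F = 0.1389
Converged at V/F = 0.1389.
Compositions from xᵢ = zᵢ/(1+V/F(Kᵢ−1)), yᵢ = Kᵢxᵢ:
  n-hexane: x = 0.0781, y = 0.2523
  1-propanol: x = 0.3460, y = 0.5259
  n-octane: x = 0.0880, y = 0.0642
  p-xylene: x = 0.2672, y = 0.0935
  o-xylene: x = 0.2207, y = 0.0640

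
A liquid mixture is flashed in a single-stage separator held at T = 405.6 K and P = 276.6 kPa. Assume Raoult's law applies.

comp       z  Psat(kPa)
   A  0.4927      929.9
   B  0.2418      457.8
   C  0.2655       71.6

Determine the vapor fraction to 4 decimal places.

ψ = 0.8182

Raoult's law: Kᵢ = Pᵢˢᵃᵗ/P = Pᵢˢᵃᵗ/276.6.
  K_A = 929.9/276.6 = 3.361894, K_B = 457.8/276.6 = 1.655098, K_C = 71.6/276.6 = 0.258858
Let ψ = V/F and solve Σ zᵢ(Kᵢ−1)/(1+ψ(Kᵢ−1)) = 0.
Feasibility: ΣzᵢKᵢ = 2.1253, Σzᵢ/Kᵢ = 1.3183 — both > 1, two phases present.
Iterate (Newton) starting at ψ = 0.67:
  ψ = 0.6700: g = 0.16984, g' = -1.0377 → ψ = 0.8337
  ψ = 0.8337: g = -0.02055, g' = -1.3539 → ψ = 0.8185
  ψ = 0.8185: g = -0.00037, g' = -1.3059 → ψ = 0.8182
Converged at ψ = 0.8182.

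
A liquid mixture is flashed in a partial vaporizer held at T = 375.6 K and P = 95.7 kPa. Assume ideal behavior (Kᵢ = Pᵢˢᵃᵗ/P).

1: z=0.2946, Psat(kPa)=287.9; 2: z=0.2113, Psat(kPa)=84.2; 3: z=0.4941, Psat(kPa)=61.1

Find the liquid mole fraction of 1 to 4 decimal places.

Raoult's law: Kᵢ = Pᵢˢᵃᵗ/P = Pᵢˢᵃᵗ/95.7.
  K_1 = 287.9/95.7 = 3.008359, K_2 = 84.2/95.7 = 0.879833, K_3 = 61.1/95.7 = 0.638454
Material balance + equilibrium reduce to Σ zᵢ(Kᵢ−1)/(1+β(Kᵢ−1)) = 0.
g(0) = ΣzᵢKᵢ − 1 = 0.3876 and g(1) = 1 − Σzᵢ/Kᵢ = -0.1120, so a root lies in (0, 1).
Iterate (Newton) starting at β = 0.35:
  β = 0.3500: g = 0.11641, g' = -0.4977 → β = 0.5839
  β = 0.5839: g = 0.01857, g' = -0.3590 → β = 0.6356
  β = 0.6356: g = 0.00046, g' = -0.3417 → β = 0.6370
Converged at β = 0.6370.
Compositions from xᵢ = zᵢ/(1+β(Kᵢ−1)), yᵢ = Kᵢxᵢ:
  1: x = 0.1293, y = 0.3888
  2: x = 0.2288, y = 0.2013
  3: x = 0.6419, y = 0.4098

x_1 = 0.1293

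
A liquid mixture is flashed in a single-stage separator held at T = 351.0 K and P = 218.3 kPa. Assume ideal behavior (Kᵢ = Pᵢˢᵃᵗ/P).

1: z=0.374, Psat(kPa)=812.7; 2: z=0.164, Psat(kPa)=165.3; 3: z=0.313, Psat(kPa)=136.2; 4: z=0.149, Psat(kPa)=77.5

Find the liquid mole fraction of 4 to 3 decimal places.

x_4 = 0.256

Raoult's law: Kᵢ = Pᵢˢᵃᵗ/P = Pᵢˢᵃᵗ/218.3.
  K_1 = 812.7/218.3 = 3.72286, K_2 = 165.3/218.3 = 0.75721, K_3 = 136.2/218.3 = 0.62391, K_4 = 77.5/218.3 = 0.35502
Rachford–Rice: g(ψ) = Σ zᵢ(Kᵢ−1)/(1+ψ(Kᵢ−1)) = 0.
g(0) = ΣzᵢKᵢ − 1 = 0.765 and g(1) = 1 − Σzᵢ/Kᵢ = -0.238, so a root lies in (0, 1).
Iterate (Newton) starting at ψ = 0.43:
  ψ = 0.430: g = 0.1512, g' = -0.782 → ψ = 0.623
  ψ = 0.623: g = 0.0161, g' = -0.643 → ψ = 0.648
  ψ = 0.648: g = 0.0001, g' = -0.637 → ψ = 0.649
Converged at ψ = 0.649.
Compositions from xᵢ = zᵢ/(1+ψ(Kᵢ−1)), yᵢ = Kᵢxᵢ:
  1: x = 0.135, y = 0.503
  2: x = 0.195, y = 0.147
  3: x = 0.414, y = 0.258
  4: x = 0.256, y = 0.091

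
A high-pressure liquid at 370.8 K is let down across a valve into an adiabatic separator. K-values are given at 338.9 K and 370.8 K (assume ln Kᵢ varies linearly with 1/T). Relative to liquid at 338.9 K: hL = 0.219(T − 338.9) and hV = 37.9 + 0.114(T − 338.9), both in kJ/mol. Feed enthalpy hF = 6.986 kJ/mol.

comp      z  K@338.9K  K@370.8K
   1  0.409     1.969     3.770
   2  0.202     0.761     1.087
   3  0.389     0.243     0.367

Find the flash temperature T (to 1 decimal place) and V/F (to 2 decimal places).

Adiabatic flash: solve Rachford–Rice at each trial T, then check hF = ψ·hV(T) + (1−ψ)·hL(T).
  T = 338.9 K: K = (1.969, 0.761, 0.243), RR gives ψ = 0.089, H_out = 3.359 kJ/mol
  T = 370.8 K: K = (3.770, 1.087, 0.367), RR gives ψ = 0.653, H_out = 29.557 kJ/mol
  T = 354.9 K: K = (2.767, 0.917, 0.302), RR gives ψ = 0.436, H_out = 19.311 kJ/mol
  T = 346.9 K: K = (2.343, 0.837, 0.271), RR gives ψ = 0.292, H_out = 12.581 kJ/mol
  T = 342.9 K: K = (2.150, 0.799, 0.257), RR gives ψ = 0.201, H_out = 8.407 kJ/mol
  T = 340.9 K: K = (2.058, 0.780, 0.250), RR gives ψ = 0.148, H_out = 6.015 kJ/mol
Linear interpolation between T = 340.9 (H_out = 6.015) and T = 342.9 (H_out = 8.407) on hF = 6.986 gives T ≈ 341.7 K, at which ψ = 0.17.

T = 341.7 K, V/F = 0.17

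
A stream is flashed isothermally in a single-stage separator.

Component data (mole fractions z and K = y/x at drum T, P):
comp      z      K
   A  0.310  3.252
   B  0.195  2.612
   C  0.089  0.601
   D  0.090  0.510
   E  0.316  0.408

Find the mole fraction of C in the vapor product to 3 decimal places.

Newton iteration, ψ⁰ = 0.56:
  ψ = 0.560: g = 0.0876, g' = -0.760 → ψ = 0.675
  ψ = 0.675: g = 0.0013, g' = -0.746 → ψ = 0.677
Converged at ψ = 0.677.
Compositions from xᵢ = zᵢ/(1+ψ(Kᵢ−1)), yᵢ = Kᵢxᵢ:
  A: x = 0.123, y = 0.399
  B: x = 0.093, y = 0.244
  C: x = 0.122, y = 0.073
  D: x = 0.135, y = 0.069
  E: x = 0.527, y = 0.215

y_C = 0.073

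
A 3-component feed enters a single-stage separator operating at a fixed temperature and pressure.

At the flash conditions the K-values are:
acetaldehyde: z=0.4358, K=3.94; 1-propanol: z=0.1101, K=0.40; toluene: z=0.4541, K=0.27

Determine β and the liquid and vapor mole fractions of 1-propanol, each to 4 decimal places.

Let β = V/F and solve Σ zᵢ(Kᵢ−1)/(1+β(Kᵢ−1)) = 0.
g(0) = ΣzᵢKᵢ − 1 = 0.8837 and g(1) = 1 − Σzᵢ/Kᵢ = -1.0677, so a root lies in (0, 1).
Newton–Raphson from β = 0.47:
  β = 0.4700: g = -0.05870, g' = -1.3017 → β = 0.4249
  β = 0.4249: g = 0.00043, g' = -1.3245 → β = 0.4252
Converged at β = 0.4252.
Compositions from xᵢ = zᵢ/(1+β(Kᵢ−1)), yᵢ = Kᵢxᵢ:
  acetaldehyde: x = 0.1937, y = 0.7631
  1-propanol: x = 0.1478, y = 0.0591
  toluene: x = 0.6585, y = 0.1778

β = 0.4252, x_1-propanol = 0.1478, y_1-propanol = 0.0591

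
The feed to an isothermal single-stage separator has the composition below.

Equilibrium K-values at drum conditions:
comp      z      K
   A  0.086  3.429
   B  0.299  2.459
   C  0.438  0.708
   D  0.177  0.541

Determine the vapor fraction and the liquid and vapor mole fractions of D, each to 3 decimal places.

ψ = 0.735, x_D = 0.267, y_D = 0.145

Rachford–Rice: g(ψ) = Σ zᵢ(Kᵢ−1)/(1+ψ(Kᵢ−1)) = 0.
Feasibility: ΣzᵢKᵢ = 1.436, Σzᵢ/Kᵢ = 1.092 — both > 1, two phases present.
Iterate (Newton) starting at ψ = 0.5:
  ψ = 0.500: g = 0.0914, g' = -0.430 → ψ = 0.712
  ψ = 0.712: g = 0.0082, g' = -0.363 → ψ = 0.735
Converged at ψ = 0.735.
Compositions from xᵢ = zᵢ/(1+ψ(Kᵢ−1)), yᵢ = Kᵢxᵢ:
  A: x = 0.031, y = 0.106
  B: x = 0.144, y = 0.355
  C: x = 0.558, y = 0.395
  D: x = 0.267, y = 0.145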